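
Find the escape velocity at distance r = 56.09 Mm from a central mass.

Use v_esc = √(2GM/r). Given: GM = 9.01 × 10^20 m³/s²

Convert to SI: r = 56.09 Mm = 5.609e+07 m.
Escape velocity comes from setting total energy to zero: ½v² − GM/r = 0 ⇒ v_esc = √(2GM / r).
v_esc = √(2 · 9.01e+20 / 5.609e+07) m/s ≈ 5.668e+06 m/s = 5668 km/s.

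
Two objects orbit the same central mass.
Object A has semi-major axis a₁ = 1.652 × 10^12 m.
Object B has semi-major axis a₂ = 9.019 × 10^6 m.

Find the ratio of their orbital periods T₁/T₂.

From Kepler's third law, (T₁/T₂)² = (a₁/a₂)³, so T₁/T₂ = (a₁/a₂)^(3/2).
a₁/a₂ = 1.652e+12 / 9.019e+06 = 183169.
T₁/T₂ = (183169)^(3/2) ≈ 7.839e+07.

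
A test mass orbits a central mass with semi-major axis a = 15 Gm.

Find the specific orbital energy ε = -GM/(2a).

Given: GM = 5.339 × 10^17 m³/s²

Convert to SI: a = 15 Gm = 1.5e+10 m.
ε = −GM / (2a).
ε = −5.339e+17 / (2 · 1.5e+10) J/kg ≈ -1.78e+07 J/kg = -17.8 MJ/kg.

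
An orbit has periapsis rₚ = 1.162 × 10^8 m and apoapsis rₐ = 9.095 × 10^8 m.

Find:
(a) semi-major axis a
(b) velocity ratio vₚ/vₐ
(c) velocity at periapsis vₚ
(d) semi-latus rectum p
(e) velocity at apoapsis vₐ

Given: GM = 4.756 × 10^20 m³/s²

(a) a = (rₚ + rₐ)/2 = (1.162e+08 + 9.095e+08)/2 ≈ 5.128e+08 m
(b) Conservation of angular momentum (rₚvₚ = rₐvₐ) gives vₚ/vₐ = rₐ/rₚ = 9.095e+08/1.162e+08 ≈ 7.827
(c) With a = (rₚ + rₐ)/2 = 5.1285e+08 m, vₚ = √(GM (2/rₚ − 1/a)) = √(4.756e+20 · (2/1.162e+08 − 1/5.1285e+08)) m/s ≈ 2.694e+06 m/s
(d) From a = (rₚ + rₐ)/2 = 5.1285e+08 m and e = (rₐ − rₚ)/(rₐ + rₚ) = 0.773423, p = a(1 − e²) = 5.1285e+08 · (1 − (0.773423)²) ≈ 2.061e+08 m
(e) With a = (rₚ + rₐ)/2 = 5.1285e+08 m, vₐ = √(GM (2/rₐ − 1/a)) = √(4.756e+20 · (2/9.095e+08 − 1/5.1285e+08)) m/s ≈ 3.442e+05 m/s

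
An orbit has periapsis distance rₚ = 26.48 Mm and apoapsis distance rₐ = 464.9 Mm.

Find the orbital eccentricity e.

Convert to SI: rₚ = 26.48 Mm = 2.648e+07 m; rₐ = 464.9 Mm = 4.649e+08 m.
e = (rₐ − rₚ) / (rₐ + rₚ).
e = (4.649e+08 − 2.648e+07) / (4.649e+08 + 2.648e+07) = 4.3842e+08 / 4.9138e+08 ≈ 0.8922.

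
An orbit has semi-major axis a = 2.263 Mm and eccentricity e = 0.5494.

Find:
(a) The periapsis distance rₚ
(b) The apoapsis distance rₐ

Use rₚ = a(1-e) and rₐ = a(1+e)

Convert to SI: a = 2.263 Mm = 2.263e+06 m.
(a) rₚ = a(1 − e) = 2.263e+06 · (1 − 0.5494) = 2.263e+06 · 0.4506 ≈ 1.02e+06 m = 1.02 Mm.
(b) rₐ = a(1 + e) = 2.263e+06 · (1 + 0.5494) = 2.263e+06 · 1.5494 ≈ 3.506e+06 m = 3.506 Mm.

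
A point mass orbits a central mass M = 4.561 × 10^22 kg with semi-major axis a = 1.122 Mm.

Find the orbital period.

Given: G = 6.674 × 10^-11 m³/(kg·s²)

Convert to SI: a = 1.122 Mm = 1.122e+06 m.
GM = G · M = 6.674e-11 · 4.561e+22 = 3.04401e+12 m³/s².
Kepler's third law: T = 2π √(a³ / GM).
Substituting a = 1.122e+06 m and GM = 3.04401e+12 m³/s²:
T = 2π √((1.122e+06)³ / 3.04401e+12) s
T ≈ 4280 s = 1.189 hours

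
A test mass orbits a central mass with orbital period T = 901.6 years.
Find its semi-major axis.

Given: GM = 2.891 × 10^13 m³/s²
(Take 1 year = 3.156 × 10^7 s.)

Convert to SI: T = 901.6 years = 2.84545e+10 s.
Invert Kepler's third law: a = (GM · T² / (4π²))^(1/3).
Substituting T = 2.84545e+10 s and GM = 2.891e+13 m³/s²:
a = (2.891e+13 · (2.84545e+10)² / (4π²))^(1/3) m
a ≈ 8.401e+10 m = 84.01 Gm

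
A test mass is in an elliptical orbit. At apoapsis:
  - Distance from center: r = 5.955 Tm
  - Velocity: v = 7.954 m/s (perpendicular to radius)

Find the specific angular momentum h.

Convert to SI: r = 5.955 Tm = 5.955e+12 m.
With v perpendicular to r, h = r · v.
h = 5.955e+12 · 7.954 m²/s ≈ 4.737e+13 m²/s.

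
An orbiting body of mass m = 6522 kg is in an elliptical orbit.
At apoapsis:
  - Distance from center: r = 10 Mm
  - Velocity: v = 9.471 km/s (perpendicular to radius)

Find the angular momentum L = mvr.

Convert to SI: r = 10 Mm = 1e+07 m; v = 9.471 km/s = 9471 m/s.
Since v is perpendicular to r, L = m · v · r.
L = 6522 · 9471 · 1e+07 kg·m²/s ≈ 6.177e+14 kg·m²/s.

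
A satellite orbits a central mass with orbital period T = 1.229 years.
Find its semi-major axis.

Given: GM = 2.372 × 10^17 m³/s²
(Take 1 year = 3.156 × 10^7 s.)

Convert to SI: T = 1.229 years = 3.87872e+07 s.
Invert Kepler's third law: a = (GM · T² / (4π²))^(1/3).
Substituting T = 3.87872e+07 s and GM = 2.372e+17 m³/s²:
a = (2.372e+17 · (3.87872e+07)² / (4π²))^(1/3) m
a ≈ 2.083e+10 m = 20.83 Gm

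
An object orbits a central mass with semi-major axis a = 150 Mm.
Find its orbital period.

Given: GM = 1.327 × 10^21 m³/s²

Convert to SI: a = 150 Mm = 1.5e+08 m.
Kepler's third law: T = 2π √(a³ / GM).
Substituting a = 1.5e+08 m and GM = 1.327e+21 m³/s²:
T = 2π √((1.5e+08)³ / 1.327e+21) s
T ≈ 316.9 s = 5.281 minutes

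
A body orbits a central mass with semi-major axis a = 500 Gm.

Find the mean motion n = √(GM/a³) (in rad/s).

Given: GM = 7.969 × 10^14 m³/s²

Convert to SI: a = 500 Gm = 5e+11 m.
n = √(GM / a³).
n = √(7.969e+14 / (5e+11)³) rad/s ≈ 7.984e-11 rad/s.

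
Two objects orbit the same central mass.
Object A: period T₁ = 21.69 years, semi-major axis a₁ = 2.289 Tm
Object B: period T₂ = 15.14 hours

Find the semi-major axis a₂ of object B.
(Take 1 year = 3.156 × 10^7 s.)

Convert to SI: T₁ = 21.69 years = 6.84536e+08 s; a₁ = 2.289 Tm = 2.289e+12 m; T₂ = 15.14 hours = 54504 s.
Kepler's third law: (T₁/T₂)² = (a₁/a₂)³ ⇒ a₂ = a₁ · (T₂/T₁)^(2/3).
T₂/T₁ = 54504 / 6.84536e+08 = 7.96218e-05.
a₂ = 2.289e+12 · (7.96218e-05)^(2/3) m ≈ 4.236e+09 m = 4.236 Gm.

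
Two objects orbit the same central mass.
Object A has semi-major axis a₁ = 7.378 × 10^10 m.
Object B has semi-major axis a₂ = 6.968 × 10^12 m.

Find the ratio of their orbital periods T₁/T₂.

From Kepler's third law, (T₁/T₂)² = (a₁/a₂)³, so T₁/T₂ = (a₁/a₂)^(3/2).
a₁/a₂ = 7.378e+10 / 6.968e+12 = 0.0105884.
T₁/T₂ = (0.0105884)^(3/2) ≈ 0.00109.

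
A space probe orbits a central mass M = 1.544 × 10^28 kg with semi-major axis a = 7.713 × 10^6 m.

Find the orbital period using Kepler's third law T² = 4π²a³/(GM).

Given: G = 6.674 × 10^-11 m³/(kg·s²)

GM = G · M = 6.674e-11 · 1.544e+28 = 1.03047e+18 m³/s².
Kepler's third law: T = 2π √(a³ / GM).
Substituting a = 7.713e+06 m and GM = 1.03047e+18 m³/s²:
T = 2π √((7.713e+06)³ / 1.03047e+18) s
T ≈ 132.6 s = 2.21 minutes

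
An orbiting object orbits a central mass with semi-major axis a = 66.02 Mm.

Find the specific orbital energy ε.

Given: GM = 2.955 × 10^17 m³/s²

Convert to SI: a = 66.02 Mm = 6.602e+07 m.
ε = −GM / (2a).
ε = −2.955e+17 / (2 · 6.602e+07) J/kg ≈ -2.238e+09 J/kg = -2.238 GJ/kg.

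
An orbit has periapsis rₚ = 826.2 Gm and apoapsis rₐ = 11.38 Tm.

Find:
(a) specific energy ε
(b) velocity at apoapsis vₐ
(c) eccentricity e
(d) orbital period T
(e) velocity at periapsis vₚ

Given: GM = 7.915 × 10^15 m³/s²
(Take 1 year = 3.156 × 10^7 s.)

Convert to SI: rₚ = 826.2 Gm = 8.262e+11 m; rₐ = 11.38 Tm = 1.138e+13 m.
(a) With a = (rₚ + rₐ)/2 = 6.1031e+12 m, ε = −GM/(2a) = −7.915e+15/(2 · 6.1031e+12) J/kg ≈ -648.4 J/kg
(b) With a = (rₚ + rₐ)/2 = 6.1031e+12 m, vₐ = √(GM (2/rₐ − 1/a)) = √(7.915e+15 · (2/1.138e+13 − 1/6.1031e+12)) m/s ≈ 9.703 m/s
(c) e = (rₐ − rₚ)/(rₐ + rₚ) = (1.138e+13 − 8.262e+11)/(1.138e+13 + 8.262e+11) ≈ 0.8646
(d) With a = (rₚ + rₐ)/2 = 6.1031e+12 m, T = 2π √(a³/GM) = 2π √((6.1031e+12)³/7.915e+15) s ≈ 1.065e+12 s
(e) With a = (rₚ + rₐ)/2 = 6.1031e+12 m, vₚ = √(GM (2/rₚ − 1/a)) = √(7.915e+15 · (2/8.262e+11 − 1/6.1031e+12)) m/s ≈ 133.7 m/s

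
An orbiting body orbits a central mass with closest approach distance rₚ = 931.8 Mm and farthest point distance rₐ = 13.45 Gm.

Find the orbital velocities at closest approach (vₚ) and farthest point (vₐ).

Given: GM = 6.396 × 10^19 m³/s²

Convert to SI: rₚ = 931.8 Mm = 9.318e+08 m; rₐ = 13.45 Gm = 1.345e+10 m.
Use the vis-viva equation v² = GM(2/r − 1/a) with a = (rₚ + rₐ)/2 = (9.318e+08 + 1.345e+10)/2 = 7.1909e+09 m.
vₚ = √(GM · (2/rₚ − 1/a)) = √(6.396e+19 · (2/9.318e+08 − 1/7.1909e+09)) m/s ≈ 3.583e+05 m/s = 358.3 km/s.
vₐ = √(GM · (2/rₐ − 1/a)) = √(6.396e+19 · (2/1.345e+10 − 1/7.1909e+09)) m/s ≈ 2.482e+04 m/s = 24.82 km/s.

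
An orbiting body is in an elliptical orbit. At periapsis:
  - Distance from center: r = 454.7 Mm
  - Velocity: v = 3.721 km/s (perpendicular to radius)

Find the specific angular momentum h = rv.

Convert to SI: r = 454.7 Mm = 4.547e+08 m; v = 3.721 km/s = 3721 m/s.
With v perpendicular to r, h = r · v.
h = 4.547e+08 · 3721 m²/s ≈ 1.692e+12 m²/s.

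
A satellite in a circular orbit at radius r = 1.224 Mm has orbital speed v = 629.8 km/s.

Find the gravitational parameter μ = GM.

Convert to SI: r = 1.224 Mm = 1.224e+06 m; v = 629.8 km/s = 629800 m/s.
For a circular orbit v² = GM/r, so GM = v² · r.
GM = (629800)² · 1.224e+06 m³/s² ≈ 4.855e+17 m³/s² = 4.855 × 10^17 m³/s².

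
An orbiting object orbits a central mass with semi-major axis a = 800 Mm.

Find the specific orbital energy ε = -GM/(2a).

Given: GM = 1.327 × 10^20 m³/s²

Convert to SI: a = 800 Mm = 8e+08 m.
ε = −GM / (2a).
ε = −1.327e+20 / (2 · 8e+08) J/kg ≈ -8.294e+10 J/kg = -82.94 GJ/kg.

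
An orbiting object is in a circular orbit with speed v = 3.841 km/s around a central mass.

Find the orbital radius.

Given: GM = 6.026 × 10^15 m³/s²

Convert to SI: v = 3.841 km/s = 3841 m/s.
For a circular orbit, v² = GM / r, so r = GM / v².
r = 6.026e+15 / (3841)² m ≈ 4.085e+08 m = 4.085 × 10^8 m.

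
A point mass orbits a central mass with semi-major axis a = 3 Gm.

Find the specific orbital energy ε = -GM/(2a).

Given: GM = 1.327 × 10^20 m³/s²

Convert to SI: a = 3 Gm = 3e+09 m.
ε = −GM / (2a).
ε = −1.327e+20 / (2 · 3e+09) J/kg ≈ -2.212e+10 J/kg = -22.12 GJ/kg.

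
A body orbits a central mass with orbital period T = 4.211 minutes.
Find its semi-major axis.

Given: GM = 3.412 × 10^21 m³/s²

Convert to SI: T = 4.211 minutes = 252.66 s.
Invert Kepler's third law: a = (GM · T² / (4π²))^(1/3).
Substituting T = 252.66 s and GM = 3.412e+21 m³/s²:
a = (3.412e+21 · (252.66)² / (4π²))^(1/3) m
a ≈ 1.767e+08 m = 176.7 Mm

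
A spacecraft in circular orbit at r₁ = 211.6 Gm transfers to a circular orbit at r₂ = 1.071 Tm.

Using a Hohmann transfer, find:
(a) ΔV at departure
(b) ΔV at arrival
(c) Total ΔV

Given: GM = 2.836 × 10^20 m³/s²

Convert to SI: r₁ = 211.6 Gm = 2.116e+11 m; r₂ = 1.071 Tm = 1.071e+12 m.
Transfer semi-major axis: a_t = (r₁ + r₂)/2 = (2.116e+11 + 1.071e+12)/2 = 6.413e+11 m.
Circular speeds: v₁ = √(GM/r₁) = 36609.6 m/s, v₂ = √(GM/r₂) = 16272.7 m/s.
Transfer speeds (vis-viva v² = GM(2/r − 1/a_t)): v₁ᵗ = 47310.7 m/s, v₂ᵗ = 9347.29 m/s.
(a) ΔV₁ = |v₁ᵗ − v₁| ≈ 1.07e+04 m/s = 10.7 km/s.
(b) ΔV₂ = |v₂ − v₂ᵗ| ≈ 6925 m/s = 6.925 km/s.
(c) ΔV_total = ΔV₁ + ΔV₂ ≈ 1.763e+04 m/s = 17.63 km/s.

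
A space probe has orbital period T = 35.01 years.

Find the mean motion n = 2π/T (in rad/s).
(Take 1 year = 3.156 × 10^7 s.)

Convert to SI: T = 35.01 years = 1.10492e+09 s.
n = 2π / T.
n = 2π / 1.10492e+09 s ≈ 5.687e-09 rad/s.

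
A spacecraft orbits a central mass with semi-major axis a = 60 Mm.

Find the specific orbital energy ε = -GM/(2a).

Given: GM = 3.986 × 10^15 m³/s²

Convert to SI: a = 60 Mm = 6e+07 m.
ε = −GM / (2a).
ε = −3.986e+15 / (2 · 6e+07) J/kg ≈ -3.322e+07 J/kg = -33.22 MJ/kg.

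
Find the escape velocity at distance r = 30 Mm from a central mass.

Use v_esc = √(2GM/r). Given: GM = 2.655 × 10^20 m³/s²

Convert to SI: r = 30 Mm = 3e+07 m.
Escape velocity comes from setting total energy to zero: ½v² − GM/r = 0 ⇒ v_esc = √(2GM / r).
v_esc = √(2 · 2.655e+20 / 3e+07) m/s ≈ 4.207e+06 m/s = 4207 km/s.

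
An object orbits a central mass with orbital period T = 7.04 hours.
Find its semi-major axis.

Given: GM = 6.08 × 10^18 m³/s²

Convert to SI: T = 7.04 hours = 25344 s.
Invert Kepler's third law: a = (GM · T² / (4π²))^(1/3).
Substituting T = 25344 s and GM = 6.08e+18 m³/s²:
a = (6.08e+18 · (25344)² / (4π²))^(1/3) m
a ≈ 4.625e+08 m = 462.5 Mm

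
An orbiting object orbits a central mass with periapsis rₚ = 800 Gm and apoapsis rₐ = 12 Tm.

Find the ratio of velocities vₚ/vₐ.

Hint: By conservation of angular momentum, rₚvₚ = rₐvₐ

Convert to SI: rₚ = 800 Gm = 8e+11 m; rₐ = 12 Tm = 1.2e+13 m.
Conservation of angular momentum gives rₚvₚ = rₐvₐ, so vₚ/vₐ = rₐ/rₚ.
vₚ/vₐ = 1.2e+13 / 8e+11 ≈ 15.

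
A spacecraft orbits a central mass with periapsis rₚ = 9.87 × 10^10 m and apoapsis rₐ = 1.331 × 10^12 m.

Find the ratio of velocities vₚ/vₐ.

Conservation of angular momentum gives rₚvₚ = rₐvₐ, so vₚ/vₐ = rₐ/rₚ.
vₚ/vₐ = 1.331e+12 / 9.87e+10 ≈ 13.49.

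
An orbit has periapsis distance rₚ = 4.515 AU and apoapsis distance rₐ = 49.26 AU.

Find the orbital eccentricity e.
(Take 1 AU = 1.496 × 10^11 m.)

Convert to SI: rₚ = 4.515 AU = 6.75444e+11 m; rₐ = 49.26 AU = 7.3693e+12 m.
e = (rₐ − rₚ) / (rₐ + rₚ).
e = (7.3693e+12 − 6.75444e+11) / (7.3693e+12 + 6.75444e+11) = 6.69385e+12 / 8.04474e+12 ≈ 0.8321.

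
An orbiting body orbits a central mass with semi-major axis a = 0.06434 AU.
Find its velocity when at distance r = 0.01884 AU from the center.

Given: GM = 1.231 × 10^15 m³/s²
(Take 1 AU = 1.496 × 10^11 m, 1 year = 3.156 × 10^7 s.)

Convert to SI: a = 0.06434 AU = 9.62526e+09 m; r = 0.01884 AU = 2.81846e+09 m.
Vis-viva: v = √(GM · (2/r − 1/a)).
2/r − 1/a = 2/2.81846e+09 − 1/9.62526e+09 = 6.05713e-10 m⁻¹.
v = √(1.231e+15 · 6.05713e-10) m/s ≈ 863.5 m/s = 0.1822 AU/year.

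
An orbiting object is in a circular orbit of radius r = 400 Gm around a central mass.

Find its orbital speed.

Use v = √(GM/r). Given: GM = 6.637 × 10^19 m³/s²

Convert to SI: r = 400 Gm = 4e+11 m.
For a circular orbit, gravity supplies the centripetal force, so v = √(GM / r).
v = √(6.637e+19 / 4e+11) m/s ≈ 1.288e+04 m/s = 12.88 km/s.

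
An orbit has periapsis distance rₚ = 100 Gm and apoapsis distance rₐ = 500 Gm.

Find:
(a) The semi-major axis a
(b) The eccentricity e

Convert to SI: rₚ = 100 Gm = 1e+11 m; rₐ = 500 Gm = 5e+11 m.
(a) a = (rₚ + rₐ) / 2 = (1e+11 + 5e+11) / 2 ≈ 3e+11 m = 300 Gm.
(b) e = (rₐ − rₚ) / (rₐ + rₚ) = (5e+11 − 1e+11) / (5e+11 + 1e+11) ≈ 0.6667.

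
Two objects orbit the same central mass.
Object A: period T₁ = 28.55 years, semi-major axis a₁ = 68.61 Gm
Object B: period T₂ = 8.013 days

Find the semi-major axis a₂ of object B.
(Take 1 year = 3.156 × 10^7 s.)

Convert to SI: T₁ = 28.55 years = 9.01038e+08 s; a₁ = 68.61 Gm = 6.861e+10 m; T₂ = 8.013 days = 692323 s.
Kepler's third law: (T₁/T₂)² = (a₁/a₂)³ ⇒ a₂ = a₁ · (T₂/T₁)^(2/3).
T₂/T₁ = 692323 / 9.01038e+08 = 0.000768362.
a₂ = 6.861e+10 · (0.000768362)^(2/3) m ≈ 5.756e+08 m = 575.6 Mm.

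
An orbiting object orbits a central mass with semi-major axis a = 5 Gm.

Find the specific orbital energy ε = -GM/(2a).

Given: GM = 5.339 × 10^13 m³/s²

Convert to SI: a = 5 Gm = 5e+09 m.
ε = −GM / (2a).
ε = −5.339e+13 / (2 · 5e+09) J/kg ≈ -5339 J/kg = -5.339 kJ/kg.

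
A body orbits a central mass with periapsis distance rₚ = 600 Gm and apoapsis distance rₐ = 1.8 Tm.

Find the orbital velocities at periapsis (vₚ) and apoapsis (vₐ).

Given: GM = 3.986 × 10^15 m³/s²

Convert to SI: rₚ = 600 Gm = 6e+11 m; rₐ = 1.8 Tm = 1.8e+12 m.
Use the vis-viva equation v² = GM(2/r − 1/a) with a = (rₚ + rₐ)/2 = (6e+11 + 1.8e+12)/2 = 1.2e+12 m.
vₚ = √(GM · (2/rₚ − 1/a)) = √(3.986e+15 · (2/6e+11 − 1/1.2e+12)) m/s ≈ 99.82 m/s = 99.82 m/s.
vₐ = √(GM · (2/rₐ − 1/a)) = √(3.986e+15 · (2/1.8e+12 − 1/1.2e+12)) m/s ≈ 33.27 m/s = 33.27 m/s.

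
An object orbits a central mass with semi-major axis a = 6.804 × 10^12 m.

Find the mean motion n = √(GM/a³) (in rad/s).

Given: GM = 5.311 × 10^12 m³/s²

n = √(GM / a³).
n = √(5.311e+12 / (6.804e+12)³) rad/s ≈ 1.298e-13 rad/s.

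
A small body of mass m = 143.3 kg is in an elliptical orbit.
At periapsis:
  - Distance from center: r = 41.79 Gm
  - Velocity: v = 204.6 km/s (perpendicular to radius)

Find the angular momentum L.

Convert to SI: r = 41.79 Gm = 4.179e+10 m; v = 204.6 km/s = 204600 m/s.
Since v is perpendicular to r, L = m · v · r.
L = 143.3 · 204600 · 4.179e+10 kg·m²/s ≈ 1.225e+18 kg·m²/s.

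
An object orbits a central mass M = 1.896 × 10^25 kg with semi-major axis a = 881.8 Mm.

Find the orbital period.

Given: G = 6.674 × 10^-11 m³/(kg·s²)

Convert to SI: a = 881.8 Mm = 8.818e+08 m.
GM = G · M = 6.674e-11 · 1.896e+25 = 1.26539e+15 m³/s².
Kepler's third law: T = 2π √(a³ / GM).
Substituting a = 8.818e+08 m and GM = 1.26539e+15 m³/s²:
T = 2π √((8.818e+08)³ / 1.26539e+15) s
T ≈ 4.625e+06 s = 53.53 days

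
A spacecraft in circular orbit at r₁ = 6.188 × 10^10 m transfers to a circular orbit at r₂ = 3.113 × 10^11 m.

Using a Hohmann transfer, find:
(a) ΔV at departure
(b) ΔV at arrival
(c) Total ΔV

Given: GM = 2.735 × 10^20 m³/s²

Transfer semi-major axis: a_t = (r₁ + r₂)/2 = (6.188e+10 + 3.113e+11)/2 = 1.8659e+11 m.
Circular speeds: v₁ = √(GM/r₁) = 66481.9 m/s, v₂ = √(GM/r₂) = 29640.7 m/s.
Transfer speeds (vis-viva v² = GM(2/r − 1/a_t)): v₁ᵗ = 85871.5 m/s, v₂ᵗ = 17069.5 m/s.
(a) ΔV₁ = |v₁ᵗ − v₁| ≈ 1.939e+04 m/s = 19.39 km/s.
(b) ΔV₂ = |v₂ − v₂ᵗ| ≈ 1.257e+04 m/s = 12.57 km/s.
(c) ΔV_total = ΔV₁ + ΔV₂ ≈ 3.196e+04 m/s = 31.96 km/s.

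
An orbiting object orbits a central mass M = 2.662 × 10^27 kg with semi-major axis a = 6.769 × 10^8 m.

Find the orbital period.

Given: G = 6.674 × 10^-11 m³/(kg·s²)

GM = G · M = 6.674e-11 · 2.662e+27 = 1.77662e+17 m³/s².
Kepler's third law: T = 2π √(a³ / GM).
Substituting a = 6.769e+08 m and GM = 1.77662e+17 m³/s²:
T = 2π √((6.769e+08)³ / 1.77662e+17) s
T ≈ 2.625e+05 s = 3.038 days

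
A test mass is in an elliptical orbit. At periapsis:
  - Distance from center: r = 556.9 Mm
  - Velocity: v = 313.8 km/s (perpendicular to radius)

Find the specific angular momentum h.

Convert to SI: r = 556.9 Mm = 5.569e+08 m; v = 313.8 km/s = 313800 m/s.
With v perpendicular to r, h = r · v.
h = 5.569e+08 · 313800 m²/s ≈ 1.748e+14 m²/s.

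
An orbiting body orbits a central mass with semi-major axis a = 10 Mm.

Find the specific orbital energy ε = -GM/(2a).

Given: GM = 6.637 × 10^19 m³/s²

Convert to SI: a = 10 Mm = 1e+07 m.
ε = −GM / (2a).
ε = −6.637e+19 / (2 · 1e+07) J/kg ≈ -3.318e+12 J/kg = -3318 GJ/kg.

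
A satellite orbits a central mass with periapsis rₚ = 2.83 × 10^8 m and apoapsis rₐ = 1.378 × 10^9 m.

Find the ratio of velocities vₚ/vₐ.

Conservation of angular momentum gives rₚvₚ = rₐvₐ, so vₚ/vₐ = rₐ/rₚ.
vₚ/vₐ = 1.378e+09 / 2.83e+08 ≈ 4.869.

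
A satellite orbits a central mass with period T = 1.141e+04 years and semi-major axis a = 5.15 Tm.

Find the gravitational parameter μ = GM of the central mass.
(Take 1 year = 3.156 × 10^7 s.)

Convert to SI: T = 1.141e+04 years = 3.601e+11 s; a = 5.15 Tm = 5.15e+12 m.
GM = 4π² · a³ / T².
GM = 4π² · (5.15e+12)³ / (3.601e+11)² m³/s² ≈ 4.158e+16 m³/s² = 4.158 × 10^16 m³/s².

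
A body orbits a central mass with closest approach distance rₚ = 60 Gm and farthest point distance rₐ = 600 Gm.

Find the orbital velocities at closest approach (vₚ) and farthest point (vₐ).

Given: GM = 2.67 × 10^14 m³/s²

Convert to SI: rₚ = 60 Gm = 6e+10 m; rₐ = 600 Gm = 6e+11 m.
Use the vis-viva equation v² = GM(2/r − 1/a) with a = (rₚ + rₐ)/2 = (6e+10 + 6e+11)/2 = 3.3e+11 m.
vₚ = √(GM · (2/rₚ − 1/a)) = √(2.67e+14 · (2/6e+10 − 1/3.3e+11)) m/s ≈ 89.95 m/s = 89.95 m/s.
vₐ = √(GM · (2/rₐ − 1/a)) = √(2.67e+14 · (2/6e+11 − 1/3.3e+11)) m/s ≈ 8.995 m/s = 8.995 m/s.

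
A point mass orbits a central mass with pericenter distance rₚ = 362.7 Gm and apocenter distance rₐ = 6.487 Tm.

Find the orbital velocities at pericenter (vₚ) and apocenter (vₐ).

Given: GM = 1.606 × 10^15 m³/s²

Convert to SI: rₚ = 362.7 Gm = 3.627e+11 m; rₐ = 6.487 Tm = 6.487e+12 m.
Use the vis-viva equation v² = GM(2/r − 1/a) with a = (rₚ + rₐ)/2 = (3.627e+11 + 6.487e+12)/2 = 3.42485e+12 m.
vₚ = √(GM · (2/rₚ − 1/a)) = √(1.606e+15 · (2/3.627e+11 − 1/3.42485e+12)) m/s ≈ 91.58 m/s = 91.58 m/s.
vₐ = √(GM · (2/rₐ − 1/a)) = √(1.606e+15 · (2/6.487e+12 − 1/3.42485e+12)) m/s ≈ 5.12 m/s = 5.12 m/s.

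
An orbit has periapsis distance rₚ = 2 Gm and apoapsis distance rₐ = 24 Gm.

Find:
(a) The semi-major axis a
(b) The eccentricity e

Convert to SI: rₚ = 2 Gm = 2e+09 m; rₐ = 24 Gm = 2.4e+10 m.
(a) a = (rₚ + rₐ) / 2 = (2e+09 + 2.4e+10) / 2 ≈ 1.3e+10 m = 13 Gm.
(b) e = (rₐ − rₚ) / (rₐ + rₚ) = (2.4e+10 − 2e+09) / (2.4e+10 + 2e+09) ≈ 0.8462.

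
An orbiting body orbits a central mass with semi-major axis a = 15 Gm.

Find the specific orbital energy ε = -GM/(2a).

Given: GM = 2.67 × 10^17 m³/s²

Convert to SI: a = 15 Gm = 1.5e+10 m.
ε = −GM / (2a).
ε = −2.67e+17 / (2 · 1.5e+10) J/kg ≈ -8.9e+06 J/kg = -8.9 MJ/kg.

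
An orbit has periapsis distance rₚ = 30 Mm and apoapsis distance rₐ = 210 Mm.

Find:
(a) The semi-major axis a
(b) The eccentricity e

Convert to SI: rₚ = 30 Mm = 3e+07 m; rₐ = 210 Mm = 2.1e+08 m.
(a) a = (rₚ + rₐ) / 2 = (3e+07 + 2.1e+08) / 2 ≈ 1.2e+08 m = 120 Mm.
(b) e = (rₐ − rₚ) / (rₐ + rₚ) = (2.1e+08 − 3e+07) / (2.1e+08 + 3e+07) ≈ 0.75.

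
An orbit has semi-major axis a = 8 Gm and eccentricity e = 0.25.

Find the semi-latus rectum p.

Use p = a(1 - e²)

Convert to SI: a = 8 Gm = 8e+09 m.
p = a (1 − e²).
p = 8e+09 · (1 − (0.25)²) = 8e+09 · 0.9375 ≈ 7.5e+09 m = 7.5 Gm.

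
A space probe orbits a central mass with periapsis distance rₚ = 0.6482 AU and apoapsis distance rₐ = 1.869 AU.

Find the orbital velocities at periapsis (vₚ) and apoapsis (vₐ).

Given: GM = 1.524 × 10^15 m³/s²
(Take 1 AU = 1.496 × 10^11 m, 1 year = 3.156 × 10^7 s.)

Convert to SI: rₚ = 0.6482 AU = 9.69707e+10 m; rₐ = 1.869 AU = 2.79602e+11 m.
Use the vis-viva equation v² = GM(2/r − 1/a) with a = (rₚ + rₐ)/2 = (9.69707e+10 + 2.79602e+11)/2 = 1.88287e+11 m.
vₚ = √(GM · (2/rₚ − 1/a)) = √(1.524e+15 · (2/9.69707e+10 − 1/1.88287e+11)) m/s ≈ 152.8 m/s = 0.03223 AU/year.
vₐ = √(GM · (2/rₐ − 1/a)) = √(1.524e+15 · (2/2.79602e+11 − 1/1.88287e+11)) m/s ≈ 52.98 m/s = 0.01118 AU/year.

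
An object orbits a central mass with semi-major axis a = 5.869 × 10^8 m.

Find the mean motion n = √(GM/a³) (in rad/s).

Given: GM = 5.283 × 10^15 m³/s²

n = √(GM / a³).
n = √(5.283e+15 / (5.869e+08)³) rad/s ≈ 5.112e-06 rad/s.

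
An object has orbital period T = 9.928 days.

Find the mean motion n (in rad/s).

Convert to SI: T = 9.928 days = 857779 s.
n = 2π / T.
n = 2π / 857779 s ≈ 7.325e-06 rad/s.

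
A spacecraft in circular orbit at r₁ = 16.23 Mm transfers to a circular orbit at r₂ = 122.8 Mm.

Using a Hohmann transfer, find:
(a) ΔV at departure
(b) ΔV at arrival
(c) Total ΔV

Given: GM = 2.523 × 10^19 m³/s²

Convert to SI: r₁ = 16.23 Mm = 1.623e+07 m; r₂ = 122.8 Mm = 1.228e+08 m.
Transfer semi-major axis: a_t = (r₁ + r₂)/2 = (1.623e+07 + 1.228e+08)/2 = 6.9515e+07 m.
Circular speeds: v₁ = √(GM/r₁) = 1.24681e+06 m/s, v₂ = √(GM/r₂) = 453273 m/s.
Transfer speeds (vis-viva v² = GM(2/r − 1/a_t)): v₁ᵗ = 1.65714e+06 m/s, v₂ᵗ = 219018 m/s.
(a) ΔV₁ = |v₁ᵗ − v₁| ≈ 4.103e+05 m/s = 410.3 km/s.
(b) ΔV₂ = |v₂ − v₂ᵗ| ≈ 2.343e+05 m/s = 234.3 km/s.
(c) ΔV_total = ΔV₁ + ΔV₂ ≈ 6.446e+05 m/s = 644.6 km/s.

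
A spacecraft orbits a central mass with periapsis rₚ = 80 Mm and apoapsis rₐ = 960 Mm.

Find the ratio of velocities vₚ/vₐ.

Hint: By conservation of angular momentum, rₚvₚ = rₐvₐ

Convert to SI: rₚ = 80 Mm = 8e+07 m; rₐ = 960 Mm = 9.6e+08 m.
Conservation of angular momentum gives rₚvₚ = rₐvₐ, so vₚ/vₐ = rₐ/rₚ.
vₚ/vₐ = 9.6e+08 / 8e+07 ≈ 12.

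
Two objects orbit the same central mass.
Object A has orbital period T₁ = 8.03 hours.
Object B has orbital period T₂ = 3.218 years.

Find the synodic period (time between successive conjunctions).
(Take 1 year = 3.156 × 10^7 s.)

Convert to SI: T₁ = 8.03 hours = 28908 s; T₂ = 3.218 years = 1.0156e+08 s.
T_syn = |T₁ · T₂ / (T₁ − T₂)|.
T_syn = |28908 · 1.0156e+08 / (28908 − 1.0156e+08)| s ≈ 2.892e+04 s = 8.032 hours.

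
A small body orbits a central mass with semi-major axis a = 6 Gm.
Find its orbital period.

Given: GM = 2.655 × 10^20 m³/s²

Convert to SI: a = 6 Gm = 6e+09 m.
Kepler's third law: T = 2π √(a³ / GM).
Substituting a = 6e+09 m and GM = 2.655e+20 m³/s²:
T = 2π √((6e+09)³ / 2.655e+20) s
T ≈ 1.792e+05 s = 2.074 days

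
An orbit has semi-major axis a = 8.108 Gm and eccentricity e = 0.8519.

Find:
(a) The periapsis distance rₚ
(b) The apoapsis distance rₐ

Convert to SI: a = 8.108 Gm = 8.108e+09 m.
(a) rₚ = a(1 − e) = 8.108e+09 · (1 − 0.8519) = 8.108e+09 · 0.1481 ≈ 1.201e+09 m = 1.201 Gm.
(b) rₐ = a(1 + e) = 8.108e+09 · (1 + 0.8519) = 8.108e+09 · 1.8519 ≈ 1.502e+10 m = 15.02 Gm.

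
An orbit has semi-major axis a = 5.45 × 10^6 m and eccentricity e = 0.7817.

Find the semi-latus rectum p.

p = a (1 − e²).
p = 5.45e+06 · (1 − (0.7817)²) = 5.45e+06 · 0.388945 ≈ 2.12e+06 m = 2.12 × 10^6 m.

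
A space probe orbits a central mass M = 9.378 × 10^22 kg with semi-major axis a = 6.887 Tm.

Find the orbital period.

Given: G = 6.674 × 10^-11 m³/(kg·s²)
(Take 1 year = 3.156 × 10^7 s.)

Convert to SI: a = 6.887 Tm = 6.887e+12 m.
GM = G · M = 6.674e-11 · 9.378e+22 = 6.25888e+12 m³/s².
Kepler's third law: T = 2π √(a³ / GM).
Substituting a = 6.887e+12 m and GM = 6.25888e+12 m³/s²:
T = 2π √((6.887e+12)³ / 6.25888e+12) s
T ≈ 4.539e+13 s = 1.438e+06 years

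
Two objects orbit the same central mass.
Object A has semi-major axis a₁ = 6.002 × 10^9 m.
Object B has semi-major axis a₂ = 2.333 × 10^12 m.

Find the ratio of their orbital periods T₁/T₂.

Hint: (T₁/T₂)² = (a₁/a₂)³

From Kepler's third law, (T₁/T₂)² = (a₁/a₂)³, so T₁/T₂ = (a₁/a₂)^(3/2).
a₁/a₂ = 6.002e+09 / 2.333e+12 = 0.00257265.
T₁/T₂ = (0.00257265)^(3/2) ≈ 0.0001305.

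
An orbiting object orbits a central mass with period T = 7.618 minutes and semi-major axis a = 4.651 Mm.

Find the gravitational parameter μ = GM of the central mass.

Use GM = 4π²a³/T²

Convert to SI: T = 7.618 minutes = 457.08 s; a = 4.651 Mm = 4.651e+06 m.
GM = 4π² · a³ / T².
GM = 4π² · (4.651e+06)³ / (457.08)² m³/s² ≈ 1.901e+16 m³/s² = 1.901 × 10^16 m³/s².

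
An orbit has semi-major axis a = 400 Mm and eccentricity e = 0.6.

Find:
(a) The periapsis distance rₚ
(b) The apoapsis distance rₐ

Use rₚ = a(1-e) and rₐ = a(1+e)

Convert to SI: a = 400 Mm = 4e+08 m.
(a) rₚ = a(1 − e) = 4e+08 · (1 − 0.6) = 4e+08 · 0.4 ≈ 1.6e+08 m = 160 Mm.
(b) rₐ = a(1 + e) = 4e+08 · (1 + 0.6) = 4e+08 · 1.6 ≈ 6.4e+08 m = 640 Mm.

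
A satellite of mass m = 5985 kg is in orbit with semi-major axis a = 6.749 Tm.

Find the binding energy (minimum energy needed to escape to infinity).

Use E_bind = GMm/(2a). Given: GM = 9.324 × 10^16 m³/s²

Convert to SI: a = 6.749 Tm = 6.749e+12 m.
Total orbital energy is E = −GMm/(2a); binding energy is E_bind = −E = GMm/(2a).
E_bind = 9.324e+16 · 5985 / (2 · 6.749e+12) J ≈ 4.134e+07 J = 41.34 MJ.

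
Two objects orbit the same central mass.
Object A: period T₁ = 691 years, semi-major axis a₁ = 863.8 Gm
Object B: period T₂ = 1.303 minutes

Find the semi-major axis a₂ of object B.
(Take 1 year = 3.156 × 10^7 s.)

Convert to SI: T₁ = 691 years = 2.1808e+10 s; a₁ = 863.8 Gm = 8.638e+11 m; T₂ = 1.303 minutes = 78.18 s.
Kepler's third law: (T₁/T₂)² = (a₁/a₂)³ ⇒ a₂ = a₁ · (T₂/T₁)^(2/3).
T₂/T₁ = 78.18 / 2.1808e+10 = 3.58493e-09.
a₂ = 8.638e+11 · (3.58493e-09)^(2/3) m ≈ 2.023e+06 m = 2.023 Mm.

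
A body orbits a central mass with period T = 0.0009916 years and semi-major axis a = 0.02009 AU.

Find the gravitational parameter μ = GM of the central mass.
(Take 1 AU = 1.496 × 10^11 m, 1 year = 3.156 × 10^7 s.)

Convert to SI: T = 0.0009916 years = 31294.9 s; a = 0.02009 AU = 3.00546e+09 m.
GM = 4π² · a³ / T².
GM = 4π² · (3.00546e+09)³ / (31294.9)² m³/s² ≈ 1.094e+21 m³/s² = 1.094 × 10^21 m³/s².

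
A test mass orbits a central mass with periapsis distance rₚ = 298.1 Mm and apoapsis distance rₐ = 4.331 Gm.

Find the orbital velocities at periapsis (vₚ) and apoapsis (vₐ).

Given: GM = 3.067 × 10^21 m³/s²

Convert to SI: rₚ = 298.1 Mm = 2.981e+08 m; rₐ = 4.331 Gm = 4.331e+09 m.
Use the vis-viva equation v² = GM(2/r − 1/a) with a = (rₚ + rₐ)/2 = (2.981e+08 + 4.331e+09)/2 = 2.31455e+09 m.
vₚ = √(GM · (2/rₚ − 1/a)) = √(3.067e+21 · (2/2.981e+08 − 1/2.31455e+09)) m/s ≈ 4.388e+06 m/s = 4388 km/s.
vₐ = √(GM · (2/rₐ − 1/a)) = √(3.067e+21 · (2/4.331e+09 − 1/2.31455e+09)) m/s ≈ 3.02e+05 m/s = 302 km/s.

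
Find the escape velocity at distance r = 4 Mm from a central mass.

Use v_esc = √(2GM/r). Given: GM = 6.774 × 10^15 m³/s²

Convert to SI: r = 4 Mm = 4e+06 m.
Escape velocity comes from setting total energy to zero: ½v² − GM/r = 0 ⇒ v_esc = √(2GM / r).
v_esc = √(2 · 6.774e+15 / 4e+06) m/s ≈ 5.82e+04 m/s = 58.2 km/s.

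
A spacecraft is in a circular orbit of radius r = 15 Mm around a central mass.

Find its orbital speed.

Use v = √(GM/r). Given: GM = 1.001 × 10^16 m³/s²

Convert to SI: r = 15 Mm = 1.5e+07 m.
For a circular orbit, gravity supplies the centripetal force, so v = √(GM / r).
v = √(1.001e+16 / 1.5e+07) m/s ≈ 2.583e+04 m/s = 25.83 km/s.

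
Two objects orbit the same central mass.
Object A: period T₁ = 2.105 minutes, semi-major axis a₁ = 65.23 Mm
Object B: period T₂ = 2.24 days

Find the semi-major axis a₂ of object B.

Convert to SI: T₁ = 2.105 minutes = 126.3 s; a₁ = 65.23 Mm = 6.523e+07 m; T₂ = 2.24 days = 193536 s.
Kepler's third law: (T₁/T₂)² = (a₁/a₂)³ ⇒ a₂ = a₁ · (T₂/T₁)^(2/3).
T₂/T₁ = 193536 / 126.3 = 1532.35.
a₂ = 6.523e+07 · (1532.35)^(2/3) m ≈ 8.67e+09 m = 8.67 Gm.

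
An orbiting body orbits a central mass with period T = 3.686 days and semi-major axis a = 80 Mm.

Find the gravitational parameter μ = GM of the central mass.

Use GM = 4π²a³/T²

Convert to SI: T = 3.686 days = 318470 s; a = 80 Mm = 8e+07 m.
GM = 4π² · a³ / T².
GM = 4π² · (8e+07)³ / (318470)² m³/s² ≈ 1.993e+14 m³/s² = 1.993 × 10^14 m³/s².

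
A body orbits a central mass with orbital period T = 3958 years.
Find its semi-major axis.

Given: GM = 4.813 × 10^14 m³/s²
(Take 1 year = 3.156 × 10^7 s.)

Convert to SI: T = 3958 years = 1.24914e+11 s.
Invert Kepler's third law: a = (GM · T² / (4π²))^(1/3).
Substituting T = 1.24914e+11 s and GM = 4.813e+14 m³/s²:
a = (4.813e+14 · (1.24914e+11)² / (4π²))^(1/3) m
a ≈ 5.751e+11 m = 575.1 Gm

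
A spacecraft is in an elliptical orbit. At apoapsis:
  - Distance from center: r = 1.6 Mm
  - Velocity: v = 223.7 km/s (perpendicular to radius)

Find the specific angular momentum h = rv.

Convert to SI: r = 1.6 Mm = 1.6e+06 m; v = 223.7 km/s = 223700 m/s.
With v perpendicular to r, h = r · v.
h = 1.6e+06 · 223700 m²/s ≈ 3.579e+11 m²/s.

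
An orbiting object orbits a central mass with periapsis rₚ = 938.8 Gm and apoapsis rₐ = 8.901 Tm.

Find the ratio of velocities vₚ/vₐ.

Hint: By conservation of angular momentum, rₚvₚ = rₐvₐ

Convert to SI: rₚ = 938.8 Gm = 9.388e+11 m; rₐ = 8.901 Tm = 8.901e+12 m.
Conservation of angular momentum gives rₚvₚ = rₐvₐ, so vₚ/vₐ = rₐ/rₚ.
vₚ/vₐ = 8.901e+12 / 9.388e+11 ≈ 9.481.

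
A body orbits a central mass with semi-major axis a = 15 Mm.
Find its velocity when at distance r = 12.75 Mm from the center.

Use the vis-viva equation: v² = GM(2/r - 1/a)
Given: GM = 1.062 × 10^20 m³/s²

Convert to SI: a = 15 Mm = 1.5e+07 m; r = 12.75 Mm = 1.275e+07 m.
Vis-viva: v = √(GM · (2/r − 1/a)).
2/r − 1/a = 2/1.275e+07 − 1/1.5e+07 = 9.01961e-08 m⁻¹.
v = √(1.062e+20 · 9.01961e-08) m/s ≈ 3.095e+06 m/s = 3095 km/s.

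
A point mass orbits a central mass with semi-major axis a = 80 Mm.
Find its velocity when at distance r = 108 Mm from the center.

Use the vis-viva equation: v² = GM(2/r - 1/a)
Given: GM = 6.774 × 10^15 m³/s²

Convert to SI: a = 80 Mm = 8e+07 m; r = 108 Mm = 1.08e+08 m.
Vis-viva: v = √(GM · (2/r − 1/a)).
2/r − 1/a = 2/1.08e+08 − 1/8e+07 = 6.01852e-09 m⁻¹.
v = √(6.774e+15 · 6.01852e-09) m/s ≈ 6385 m/s = 6.385 km/s.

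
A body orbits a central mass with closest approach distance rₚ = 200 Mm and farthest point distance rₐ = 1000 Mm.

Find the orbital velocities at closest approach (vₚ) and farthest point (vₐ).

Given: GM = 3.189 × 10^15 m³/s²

Convert to SI: rₚ = 200 Mm = 2e+08 m; rₐ = 1000 Mm = 1e+09 m.
Use the vis-viva equation v² = GM(2/r − 1/a) with a = (rₚ + rₐ)/2 = (2e+08 + 1e+09)/2 = 6e+08 m.
vₚ = √(GM · (2/rₚ − 1/a)) = √(3.189e+15 · (2/2e+08 − 1/6e+08)) m/s ≈ 5155 m/s = 5.155 km/s.
vₐ = √(GM · (2/rₐ − 1/a)) = √(3.189e+15 · (2/1e+09 − 1/6e+08)) m/s ≈ 1031 m/s = 1.031 km/s.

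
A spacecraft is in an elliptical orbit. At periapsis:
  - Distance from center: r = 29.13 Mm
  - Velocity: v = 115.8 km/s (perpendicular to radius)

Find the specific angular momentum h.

Convert to SI: r = 29.13 Mm = 2.913e+07 m; v = 115.8 km/s = 115800 m/s.
With v perpendicular to r, h = r · v.
h = 2.913e+07 · 115800 m²/s ≈ 3.373e+12 m²/s.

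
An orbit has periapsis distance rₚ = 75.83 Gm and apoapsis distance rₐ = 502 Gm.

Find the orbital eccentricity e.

Convert to SI: rₚ = 75.83 Gm = 7.583e+10 m; rₐ = 502 Gm = 5.02e+11 m.
e = (rₐ − rₚ) / (rₐ + rₚ).
e = (5.02e+11 − 7.583e+10) / (5.02e+11 + 7.583e+10) = 4.2617e+11 / 5.7783e+11 ≈ 0.7375.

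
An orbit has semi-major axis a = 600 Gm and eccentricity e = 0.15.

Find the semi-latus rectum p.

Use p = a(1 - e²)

Convert to SI: a = 600 Gm = 6e+11 m.
p = a (1 − e²).
p = 6e+11 · (1 − (0.15)²) = 6e+11 · 0.9775 ≈ 5.865e+11 m = 586.5 Gm.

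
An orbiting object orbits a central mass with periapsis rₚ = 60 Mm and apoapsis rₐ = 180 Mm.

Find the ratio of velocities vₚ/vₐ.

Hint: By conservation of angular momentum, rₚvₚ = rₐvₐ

Convert to SI: rₚ = 60 Mm = 6e+07 m; rₐ = 180 Mm = 1.8e+08 m.
Conservation of angular momentum gives rₚvₚ = rₐvₐ, so vₚ/vₐ = rₐ/rₚ.
vₚ/vₐ = 1.8e+08 / 6e+07 ≈ 3.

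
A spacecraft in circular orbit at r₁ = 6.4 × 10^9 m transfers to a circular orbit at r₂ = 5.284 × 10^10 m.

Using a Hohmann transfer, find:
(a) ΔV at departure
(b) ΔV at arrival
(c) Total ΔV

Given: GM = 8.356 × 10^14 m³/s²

Transfer semi-major axis: a_t = (r₁ + r₂)/2 = (6.4e+09 + 5.284e+10)/2 = 2.962e+10 m.
Circular speeds: v₁ = √(GM/r₁) = 361.334 m/s, v₂ = √(GM/r₂) = 125.753 m/s.
Transfer speeds (vis-viva v² = GM(2/r − 1/a_t)): v₁ᵗ = 482.612 m/s, v₂ᵗ = 58.4541 m/s.
(a) ΔV₁ = |v₁ᵗ − v₁| ≈ 121.3 m/s = 121.3 m/s.
(b) ΔV₂ = |v₂ − v₂ᵗ| ≈ 67.3 m/s = 67.3 m/s.
(c) ΔV_total = ΔV₁ + ΔV₂ ≈ 188.6 m/s = 188.6 m/s.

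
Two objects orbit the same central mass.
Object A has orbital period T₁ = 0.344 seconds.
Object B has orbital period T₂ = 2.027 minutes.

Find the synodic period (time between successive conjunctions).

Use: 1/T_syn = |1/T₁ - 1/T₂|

Convert to SI: T₂ = 2.027 minutes = 121.62 s.
T_syn = |T₁ · T₂ / (T₁ − T₂)|.
T_syn = |0.344 · 121.62 / (0.344 − 121.62)| s ≈ 0.345 s = 0.345 seconds.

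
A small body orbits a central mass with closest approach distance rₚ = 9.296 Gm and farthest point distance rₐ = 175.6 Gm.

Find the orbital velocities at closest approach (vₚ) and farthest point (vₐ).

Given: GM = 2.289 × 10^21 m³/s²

Convert to SI: rₚ = 9.296 Gm = 9.296e+09 m; rₐ = 175.6 Gm = 1.756e+11 m.
Use the vis-viva equation v² = GM(2/r − 1/a) with a = (rₚ + rₐ)/2 = (9.296e+09 + 1.756e+11)/2 = 9.2448e+10 m.
vₚ = √(GM · (2/rₚ − 1/a)) = √(2.289e+21 · (2/9.296e+09 − 1/9.2448e+10)) m/s ≈ 6.839e+05 m/s = 683.9 km/s.
vₐ = √(GM · (2/rₐ − 1/a)) = √(2.289e+21 · (2/1.756e+11 − 1/9.2448e+10)) m/s ≈ 3.62e+04 m/s = 36.2 km/s.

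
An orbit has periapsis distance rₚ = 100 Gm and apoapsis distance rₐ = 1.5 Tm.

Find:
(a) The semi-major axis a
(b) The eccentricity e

Convert to SI: rₚ = 100 Gm = 1e+11 m; rₐ = 1.5 Tm = 1.5e+12 m.
(a) a = (rₚ + rₐ) / 2 = (1e+11 + 1.5e+12) / 2 ≈ 8e+11 m = 800 Gm.
(b) e = (rₐ − rₚ) / (rₐ + rₚ) = (1.5e+12 − 1e+11) / (1.5e+12 + 1e+11) ≈ 0.875.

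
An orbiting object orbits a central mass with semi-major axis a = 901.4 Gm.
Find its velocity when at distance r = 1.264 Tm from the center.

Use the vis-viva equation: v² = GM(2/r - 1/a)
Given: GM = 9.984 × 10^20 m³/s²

Convert to SI: a = 901.4 Gm = 9.014e+11 m; r = 1.264 Tm = 1.264e+12 m.
Vis-viva: v = √(GM · (2/r − 1/a)).
2/r − 1/a = 2/1.264e+12 − 1/9.014e+11 = 4.72893e-13 m⁻¹.
v = √(9.984e+20 · 4.72893e-13) m/s ≈ 2.173e+04 m/s = 21.73 km/s.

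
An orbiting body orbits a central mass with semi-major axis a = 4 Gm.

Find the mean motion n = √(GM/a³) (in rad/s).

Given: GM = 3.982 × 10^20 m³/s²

Convert to SI: a = 4 Gm = 4e+09 m.
n = √(GM / a³).
n = √(3.982e+20 / (4e+09)³) rad/s ≈ 7.888e-05 rad/s.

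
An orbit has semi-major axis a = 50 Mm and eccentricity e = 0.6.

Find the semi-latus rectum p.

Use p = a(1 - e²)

Convert to SI: a = 50 Mm = 5e+07 m.
p = a (1 − e²).
p = 5e+07 · (1 − (0.6)²) = 5e+07 · 0.64 ≈ 3.2e+07 m = 32 Mm.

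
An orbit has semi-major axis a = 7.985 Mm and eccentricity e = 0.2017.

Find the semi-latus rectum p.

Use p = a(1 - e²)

Convert to SI: a = 7.985 Mm = 7.985e+06 m.
p = a (1 − e²).
p = 7.985e+06 · (1 − (0.2017)²) = 7.985e+06 · 0.959317 ≈ 7.66e+06 m = 7.66 Mm.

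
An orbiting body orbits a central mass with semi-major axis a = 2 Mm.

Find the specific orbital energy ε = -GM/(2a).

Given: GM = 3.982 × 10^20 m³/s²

Convert to SI: a = 2 Mm = 2e+06 m.
ε = −GM / (2a).
ε = −3.982e+20 / (2 · 2e+06) J/kg ≈ -9.955e+13 J/kg = -9.955e+04 GJ/kg.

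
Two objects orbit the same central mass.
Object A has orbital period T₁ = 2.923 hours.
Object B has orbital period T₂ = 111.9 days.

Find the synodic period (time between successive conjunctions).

Convert to SI: T₁ = 2.923 hours = 10522.8 s; T₂ = 111.9 days = 9.66816e+06 s.
T_syn = |T₁ · T₂ / (T₁ − T₂)|.
T_syn = |10522.8 · 9.66816e+06 / (10522.8 − 9.66816e+06)| s ≈ 1.053e+04 s = 2.926 hours.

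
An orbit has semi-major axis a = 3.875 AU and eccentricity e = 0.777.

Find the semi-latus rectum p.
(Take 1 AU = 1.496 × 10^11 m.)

Convert to SI: a = 3.875 AU = 5.797e+11 m.
p = a (1 − e²).
p = 5.797e+11 · (1 − (0.777)²) = 5.797e+11 · 0.396271 ≈ 2.297e+11 m = 1.536 AU.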